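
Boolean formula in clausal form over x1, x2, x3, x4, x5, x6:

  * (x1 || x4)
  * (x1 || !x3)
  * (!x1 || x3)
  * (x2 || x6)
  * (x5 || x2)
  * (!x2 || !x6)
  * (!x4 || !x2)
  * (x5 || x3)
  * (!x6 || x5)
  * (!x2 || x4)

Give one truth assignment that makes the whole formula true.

x5 occurs only positively in the remaining clauses — set x5 = True.
Branch on x1: take x1 = True.
  then x3 is forced to True.
Set x2 = False and propagate.
  then x6 is forced to True.
x4 is now unconstrained; take x4 = False.
Every clause has at least one true literal under this assignment.

x1=True, x2=False, x3=True, x4=False, x5=True, x6=True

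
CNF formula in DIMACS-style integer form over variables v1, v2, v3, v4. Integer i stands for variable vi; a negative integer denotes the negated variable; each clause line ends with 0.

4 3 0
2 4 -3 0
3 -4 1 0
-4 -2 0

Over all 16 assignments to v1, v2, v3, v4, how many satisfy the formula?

The models are:
  v1=F v2=F v3=T v4=T
  v1=F v2=T v3=T v4=F
  v1=T v2=F v3=F v4=T
  v1=T v2=F v3=T v4=T
  v1=T v2=T v3=T v4=F
That's 5 in total.

5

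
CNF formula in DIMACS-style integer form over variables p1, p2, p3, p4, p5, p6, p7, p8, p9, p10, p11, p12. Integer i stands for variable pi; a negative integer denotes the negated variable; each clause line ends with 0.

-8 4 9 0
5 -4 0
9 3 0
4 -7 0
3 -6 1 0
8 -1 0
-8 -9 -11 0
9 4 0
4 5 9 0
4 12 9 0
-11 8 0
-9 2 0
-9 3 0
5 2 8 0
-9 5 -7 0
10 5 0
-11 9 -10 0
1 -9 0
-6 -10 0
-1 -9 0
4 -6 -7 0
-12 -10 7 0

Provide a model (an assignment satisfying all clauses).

p1=F, p2=T, p3=T, p4=T, p5=T, p6=F, p7=T, p8=T, p9=F, p10=T, p11=F, p12=T

Check each clause:
  1. (p9 OR p4 OR NOT p8) — p4 is true.
  2. (NOT p4 OR p5) — p5 is true.
  3. (p9 OR p3) — p3 is true.
  4. (NOT p7 OR p4) — p4 is true.
  5. (NOT p6 OR p3 OR p1) — NOT p6 is true.
  6. (NOT p1 OR p8) — p8 is true.
  7. (NOT p8 OR NOT p9 OR NOT p11) — NOT p11 is true.
  8. (p9 OR p4) — p4 is true.
  9. (p5 OR p4 OR p9) — p4 is true.
  10. (p9 OR p4 OR p12) — p4 is true.
  11. (p8 OR NOT p11) — p8 is true.
  12. (NOT p9 OR p2) — p2 is true.
  13. (p3 OR NOT p9) — p3 is true.
  14. (p2 OR p5 OR p8) — p8 is true.
  15. (NOT p9 OR p5 OR NOT p7) — p5 is true.
  16. (p10 OR p5) — p10 is true.
  17. (p9 OR NOT p11 OR NOT p10) — NOT p11 is true.
  18. (p1 OR NOT p9) — NOT p9 is true.
  19. (NOT p6 OR NOT p10) — NOT p6 is true.
  20. (NOT p9 OR NOT p1) — NOT p1 is true.
  21. (p4 OR NOT p7 OR NOT p6) — NOT p6 is true.
  22. (NOT p12 OR p7 OR NOT p10) — p7 is true.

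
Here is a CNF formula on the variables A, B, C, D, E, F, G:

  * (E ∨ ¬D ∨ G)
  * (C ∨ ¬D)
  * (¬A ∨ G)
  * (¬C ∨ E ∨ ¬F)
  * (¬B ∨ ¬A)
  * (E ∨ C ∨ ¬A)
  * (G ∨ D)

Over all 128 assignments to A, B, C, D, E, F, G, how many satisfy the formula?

Split on A, then C.
  A=1, C=1: D free; 3 ways for (B,E,F,G) × 2^1 = 6.
  A=1, C=0: remaining (B,D,E,F,G) ∈ {(0,0,1,0,1); (0,0,1,1,1)} — 2.
  A=0, C=1: B free; 8 ways for (D,E,F,G) × 2^1 = 16.
  A=0, C=0: forces D=0; G=1; B, E, F free → 2^3 = 8.
Total: 6 + 2 + 16 + 8 = 32.

32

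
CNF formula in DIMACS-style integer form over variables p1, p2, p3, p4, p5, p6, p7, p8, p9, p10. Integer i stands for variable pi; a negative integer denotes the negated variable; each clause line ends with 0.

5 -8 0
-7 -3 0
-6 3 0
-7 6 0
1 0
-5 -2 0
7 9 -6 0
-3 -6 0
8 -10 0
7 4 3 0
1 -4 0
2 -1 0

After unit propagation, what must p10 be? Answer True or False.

False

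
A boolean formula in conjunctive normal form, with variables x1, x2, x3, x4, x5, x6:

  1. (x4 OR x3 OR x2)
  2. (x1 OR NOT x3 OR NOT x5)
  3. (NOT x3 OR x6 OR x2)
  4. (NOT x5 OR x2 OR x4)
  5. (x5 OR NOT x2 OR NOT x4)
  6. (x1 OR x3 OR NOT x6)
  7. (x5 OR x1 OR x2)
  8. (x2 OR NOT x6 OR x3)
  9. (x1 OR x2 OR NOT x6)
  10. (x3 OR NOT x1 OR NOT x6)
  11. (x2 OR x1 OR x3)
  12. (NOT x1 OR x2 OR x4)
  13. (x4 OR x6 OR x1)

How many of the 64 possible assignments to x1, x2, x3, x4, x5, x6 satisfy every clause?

15

Case analysis on x2 and x1:
  x2=1, x1=1: 9 of the 16 assignments to (x3,x4,x5,x6) work.
  x2=1, x1=0: remaining (x3,x4,x5,x6) ∈ {(0,1,1,0); (1,0,0,1)} — 2.
  x2=0, x1=1: remaining (x3,x4,x5,x6) ∈ {(0,1,0,0); (0,1,1,0); (1,1,0,1); (1,1,1,1)} — 4.
  x2=0, x1=0: a clause becomes empty — 0.
Total: 9 + 2 + 4 + 0 = 15.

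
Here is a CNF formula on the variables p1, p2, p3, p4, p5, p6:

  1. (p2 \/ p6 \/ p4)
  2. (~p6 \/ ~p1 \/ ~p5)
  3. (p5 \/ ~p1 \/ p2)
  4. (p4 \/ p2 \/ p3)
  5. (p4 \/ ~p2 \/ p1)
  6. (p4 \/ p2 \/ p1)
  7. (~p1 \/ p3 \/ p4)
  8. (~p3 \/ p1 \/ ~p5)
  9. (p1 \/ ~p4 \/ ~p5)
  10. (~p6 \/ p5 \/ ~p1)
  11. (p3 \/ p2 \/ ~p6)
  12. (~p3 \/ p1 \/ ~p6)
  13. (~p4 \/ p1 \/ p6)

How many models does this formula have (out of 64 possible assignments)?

9

Split on p1, then p4.
  p1=T, p4=T: p3 free; 3 ways for (p2,p5,p6) × 2^1 = 6.
  p1=T, p4=F: remaining (p2,p3,p5,p6) ∈ {(T,T,F,F); (T,T,T,F)} — 2.
  p1=F, p4=T: remaining (p2,p3,p5,p6) ∈ {(T,F,F,T)} — 1.
  p1=F, p4=F: a clause becomes empty — 0.
Total: 6 + 2 + 1 + 0 = 9.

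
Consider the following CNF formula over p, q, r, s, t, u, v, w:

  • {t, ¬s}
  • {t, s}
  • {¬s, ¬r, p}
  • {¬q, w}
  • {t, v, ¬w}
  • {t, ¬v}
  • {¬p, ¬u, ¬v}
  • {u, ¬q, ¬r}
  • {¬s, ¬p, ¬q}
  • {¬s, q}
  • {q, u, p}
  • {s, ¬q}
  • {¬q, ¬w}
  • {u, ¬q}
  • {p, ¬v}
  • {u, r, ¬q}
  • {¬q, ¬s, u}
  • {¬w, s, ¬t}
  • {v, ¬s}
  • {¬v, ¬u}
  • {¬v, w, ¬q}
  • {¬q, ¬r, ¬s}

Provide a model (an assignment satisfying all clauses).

p=1  q=0  r=1  s=0  t=1  u=0  v=1  w=0

Branch on p: take p = True.
For the remaining variables, q = False, r = True, s = False, t = True, u = False, v = True, w = False works.
Every clause has at least one true literal under this assignment.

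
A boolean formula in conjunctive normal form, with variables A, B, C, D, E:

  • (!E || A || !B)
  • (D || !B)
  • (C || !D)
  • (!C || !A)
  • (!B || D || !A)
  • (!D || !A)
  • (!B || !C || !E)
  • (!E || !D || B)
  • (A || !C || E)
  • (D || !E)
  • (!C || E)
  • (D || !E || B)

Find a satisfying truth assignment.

Try A = False.
For the remaining variables, B = False, C = False, D = False, E = False works.

A = F, B = F, C = F, D = F, E = F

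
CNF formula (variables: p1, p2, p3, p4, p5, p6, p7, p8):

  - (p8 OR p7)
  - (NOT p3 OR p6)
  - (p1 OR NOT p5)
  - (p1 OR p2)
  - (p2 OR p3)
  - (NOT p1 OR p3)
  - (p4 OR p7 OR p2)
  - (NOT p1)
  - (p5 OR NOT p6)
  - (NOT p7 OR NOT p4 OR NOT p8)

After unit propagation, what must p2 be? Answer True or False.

Unit clause (NOT p1) sets p1 = False.
From (p1 OR NOT p5) and p1 = False: p5 = False.
From (p1 OR p2) and p1 = False: p2 = True.

True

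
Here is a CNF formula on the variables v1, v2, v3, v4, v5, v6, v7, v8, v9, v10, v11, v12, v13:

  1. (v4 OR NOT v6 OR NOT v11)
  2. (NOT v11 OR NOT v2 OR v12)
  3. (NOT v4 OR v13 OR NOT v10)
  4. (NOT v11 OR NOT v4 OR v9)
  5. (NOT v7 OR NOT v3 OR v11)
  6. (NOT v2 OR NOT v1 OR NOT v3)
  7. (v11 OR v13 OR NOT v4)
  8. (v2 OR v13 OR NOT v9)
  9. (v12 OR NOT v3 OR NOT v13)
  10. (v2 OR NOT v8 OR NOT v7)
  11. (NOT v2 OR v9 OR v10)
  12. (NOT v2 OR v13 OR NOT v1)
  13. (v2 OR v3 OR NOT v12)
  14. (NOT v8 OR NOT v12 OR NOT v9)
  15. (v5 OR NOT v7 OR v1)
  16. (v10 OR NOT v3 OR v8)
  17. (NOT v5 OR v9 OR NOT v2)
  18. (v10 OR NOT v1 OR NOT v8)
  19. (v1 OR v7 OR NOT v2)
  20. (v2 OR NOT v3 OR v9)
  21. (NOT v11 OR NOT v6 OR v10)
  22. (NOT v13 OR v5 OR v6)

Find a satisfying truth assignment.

Try v1 = False.
Set v2 = False and propagate.
Branch on v3: take v3 = True.
  then v9 is forced to True.
  then v13 is forced to True.
  then v12 is forced to True.
  then v8 is forced to False.
  then v10 is forced to True.
The remaining clauses are satisfied by v4 = False, v5 = True, v6 = False, v7 = True, v11 = True.
Every clause has at least one true literal under this assignment.

v1=0  v2=0  v3=1  v4=0  v5=1  v6=0  v7=1  v8=0  v9=1  v10=1  v11=1  v12=1  v13=1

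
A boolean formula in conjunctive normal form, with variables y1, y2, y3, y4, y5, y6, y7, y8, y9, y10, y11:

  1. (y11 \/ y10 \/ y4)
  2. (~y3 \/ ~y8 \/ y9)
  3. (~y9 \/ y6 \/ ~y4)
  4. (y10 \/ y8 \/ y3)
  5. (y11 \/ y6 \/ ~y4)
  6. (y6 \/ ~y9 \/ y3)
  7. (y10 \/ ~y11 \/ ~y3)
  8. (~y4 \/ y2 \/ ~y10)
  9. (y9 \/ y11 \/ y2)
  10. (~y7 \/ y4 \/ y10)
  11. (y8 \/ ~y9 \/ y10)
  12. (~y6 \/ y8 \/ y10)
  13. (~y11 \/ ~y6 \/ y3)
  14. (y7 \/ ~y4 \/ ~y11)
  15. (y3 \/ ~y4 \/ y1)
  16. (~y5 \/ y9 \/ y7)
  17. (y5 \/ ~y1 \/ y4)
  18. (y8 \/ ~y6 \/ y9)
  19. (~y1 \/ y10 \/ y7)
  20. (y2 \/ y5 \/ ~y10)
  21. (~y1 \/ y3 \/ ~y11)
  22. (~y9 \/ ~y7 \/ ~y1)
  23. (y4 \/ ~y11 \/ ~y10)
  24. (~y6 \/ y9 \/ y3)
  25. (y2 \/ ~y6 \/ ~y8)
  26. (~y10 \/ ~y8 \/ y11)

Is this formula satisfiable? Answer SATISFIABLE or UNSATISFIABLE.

y2 occurs only positively in the remaining clauses — set y2 = True.
Set y1 = False and propagate.
Set y3 = True and propagate.
For the remaining variables, y4 = True, y5 = False, y6 = True, y7 = True, y8 = True, y9 = True, y10 = False, y11 = False works.
So y1=F, y2=T, y3=T, y4=T, y5=F, y6=T, y7=T, y8=T, y9=T, y10=F, y11=F is a satisfying assignment.

SATISFIABLE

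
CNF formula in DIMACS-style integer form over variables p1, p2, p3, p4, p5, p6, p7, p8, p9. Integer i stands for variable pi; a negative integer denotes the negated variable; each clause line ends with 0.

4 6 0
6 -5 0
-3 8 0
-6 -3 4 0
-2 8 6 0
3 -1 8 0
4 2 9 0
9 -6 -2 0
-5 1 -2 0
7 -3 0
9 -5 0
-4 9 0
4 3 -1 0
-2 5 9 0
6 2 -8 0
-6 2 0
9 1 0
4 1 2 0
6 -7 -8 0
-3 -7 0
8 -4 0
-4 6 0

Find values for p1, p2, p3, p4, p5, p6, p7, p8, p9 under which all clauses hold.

p1=F, p2=T, p3=F, p4=T, p5=F, p6=T, p7=F, p8=T, p9=T

Pure literal: p9 appears only positively; assign p9 = True.
Set p1 = False and propagate.
The remaining clauses are satisfied by p2 = True, p3 = False, p4 = True, p5 = False, p6 = True, p7 = False, p8 = True.
Every clause has at least one true literal under this assignment.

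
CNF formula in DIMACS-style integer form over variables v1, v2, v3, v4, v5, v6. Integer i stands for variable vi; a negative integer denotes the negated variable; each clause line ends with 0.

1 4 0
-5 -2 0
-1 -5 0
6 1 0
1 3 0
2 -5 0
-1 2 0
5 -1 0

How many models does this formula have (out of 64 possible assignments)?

2

Satisfying assignments:
  v1=0 v2=0 v3=1 v4=1 v5=0 v6=1
  v1=0 v2=1 v3=1 v4=1 v5=0 v6=1
Count: 2.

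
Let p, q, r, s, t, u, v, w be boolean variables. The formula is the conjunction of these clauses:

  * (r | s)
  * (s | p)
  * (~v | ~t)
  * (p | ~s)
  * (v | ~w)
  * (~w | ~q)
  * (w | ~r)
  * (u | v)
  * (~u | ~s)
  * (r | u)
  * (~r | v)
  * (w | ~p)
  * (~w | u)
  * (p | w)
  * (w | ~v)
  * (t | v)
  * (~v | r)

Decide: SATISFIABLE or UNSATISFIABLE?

SATISFIABLE

Pure literal: q appears only negated; assign q = False.
Branch on p: take p = True.
  then w is forced to True.
  then v is forced to True.
  then t is forced to False.
  then u is forced to True.
  then s is forced to False.
  then r is forced to True.
Every clause has at least one true literal under this assignment.
So p=1  q=0  r=1  s=0  t=0  u=1  v=1  w=1 is a satisfying assignment.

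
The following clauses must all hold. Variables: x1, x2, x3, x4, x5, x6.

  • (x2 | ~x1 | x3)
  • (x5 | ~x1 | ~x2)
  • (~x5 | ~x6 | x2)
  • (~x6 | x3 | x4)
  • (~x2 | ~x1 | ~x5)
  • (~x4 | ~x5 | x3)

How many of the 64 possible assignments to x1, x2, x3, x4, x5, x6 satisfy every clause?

28

Case analysis on x2 and x5:
  x2=T, x5=T: 5 of the 16 assignments to (x1,x3,x4,x6) work.
  x2=T, x5=F: 7 of the 16 assignments to (x1,x3,x4,x6) work.
  x2=F, x5=T: 5 of the 16 assignments to (x1,x3,x4,x6) work.
  x2=F, x5=F: 11 of the 16 assignments to (x1,x3,x4,x6) work.
Total: 5 + 7 + 5 + 11 = 28.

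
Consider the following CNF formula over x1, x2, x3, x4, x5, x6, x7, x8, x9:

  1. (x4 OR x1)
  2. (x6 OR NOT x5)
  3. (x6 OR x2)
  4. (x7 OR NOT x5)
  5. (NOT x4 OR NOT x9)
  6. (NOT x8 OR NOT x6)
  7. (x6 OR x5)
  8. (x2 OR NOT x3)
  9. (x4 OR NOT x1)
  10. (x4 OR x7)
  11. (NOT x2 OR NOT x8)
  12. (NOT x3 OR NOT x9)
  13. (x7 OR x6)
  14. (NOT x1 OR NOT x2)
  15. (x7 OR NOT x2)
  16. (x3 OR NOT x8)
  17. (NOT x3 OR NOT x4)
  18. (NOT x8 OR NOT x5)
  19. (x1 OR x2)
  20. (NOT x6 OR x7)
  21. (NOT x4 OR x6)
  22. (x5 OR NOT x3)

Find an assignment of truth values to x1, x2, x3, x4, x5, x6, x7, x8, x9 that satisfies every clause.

x1=True, x2=False, x3=False, x4=True, x5=False, x6=True, x7=True, x8=False, x9=False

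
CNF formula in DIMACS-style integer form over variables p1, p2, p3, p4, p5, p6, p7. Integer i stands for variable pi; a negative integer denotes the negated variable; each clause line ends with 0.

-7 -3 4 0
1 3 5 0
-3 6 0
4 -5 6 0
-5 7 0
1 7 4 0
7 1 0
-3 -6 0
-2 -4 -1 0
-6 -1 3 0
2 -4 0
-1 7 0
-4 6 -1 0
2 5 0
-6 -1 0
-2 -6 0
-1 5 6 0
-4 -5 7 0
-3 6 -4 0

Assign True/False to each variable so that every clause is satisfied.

Branch on p1: take p1 = False.
  then p7 is forced to True.
Try p2 = True.
  then p6 is forced to False.
  then p3 is forced to False.
  then p5 is forced to True.
  then p4 is forced to True.

p1=F, p2=T, p3=F, p4=T, p5=T, p6=F, p7=T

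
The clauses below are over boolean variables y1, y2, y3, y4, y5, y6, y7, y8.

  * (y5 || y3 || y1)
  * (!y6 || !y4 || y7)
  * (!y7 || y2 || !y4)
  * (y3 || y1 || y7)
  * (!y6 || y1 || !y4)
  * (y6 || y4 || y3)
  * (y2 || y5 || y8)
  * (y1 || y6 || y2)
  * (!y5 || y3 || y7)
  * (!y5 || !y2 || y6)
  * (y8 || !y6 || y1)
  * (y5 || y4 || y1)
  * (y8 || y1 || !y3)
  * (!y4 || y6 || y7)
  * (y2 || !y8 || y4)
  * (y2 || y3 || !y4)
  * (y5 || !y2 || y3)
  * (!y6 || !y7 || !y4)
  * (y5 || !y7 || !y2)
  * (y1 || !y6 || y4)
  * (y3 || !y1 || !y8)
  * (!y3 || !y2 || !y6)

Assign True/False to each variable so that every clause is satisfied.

y1=T  y2=F  y3=T  y4=F  y5=T  y6=F  y7=T  y8=F

Try y1 = True.
Set y2 = False and propagate.
The remaining clauses are satisfied by y3 = True, y4 = False, y5 = True, y6 = False, y7 = True, y8 = False.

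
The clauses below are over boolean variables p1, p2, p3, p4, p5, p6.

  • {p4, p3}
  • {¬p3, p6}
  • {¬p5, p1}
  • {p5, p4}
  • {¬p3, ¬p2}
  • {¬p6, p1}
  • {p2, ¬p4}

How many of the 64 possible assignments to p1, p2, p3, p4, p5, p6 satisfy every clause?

The models are:
  p1=F p2=T p3=F p4=T p5=F p6=F
  p1=T p2=F p3=T p4=F p5=T p6=T
  p1=T p2=T p3=F p4=T p5=F p6=F
  p1=T p2=T p3=F p4=T p5=F p6=T
  p1=T p2=T p3=F p4=T p5=T p6=F
  p1=T p2=T p3=F p4=T p5=T p6=T
That's 6 in total.

6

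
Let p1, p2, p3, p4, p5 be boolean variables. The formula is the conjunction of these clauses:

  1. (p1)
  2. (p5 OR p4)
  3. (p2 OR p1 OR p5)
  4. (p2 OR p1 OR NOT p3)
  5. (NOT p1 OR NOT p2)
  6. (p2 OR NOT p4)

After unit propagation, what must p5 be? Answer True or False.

(p1) stands alone — p1 = True.
(NOT p1 OR NOT p2): since p1 = True, the clause reduces to (NOT p2). p2 = False.
(NOT p4 OR p2) with p2 = False leaves only NOT p4, so p4 = False.
(p5 OR p4): since p4 = False, the clause reduces to (p5). p5 = True.

True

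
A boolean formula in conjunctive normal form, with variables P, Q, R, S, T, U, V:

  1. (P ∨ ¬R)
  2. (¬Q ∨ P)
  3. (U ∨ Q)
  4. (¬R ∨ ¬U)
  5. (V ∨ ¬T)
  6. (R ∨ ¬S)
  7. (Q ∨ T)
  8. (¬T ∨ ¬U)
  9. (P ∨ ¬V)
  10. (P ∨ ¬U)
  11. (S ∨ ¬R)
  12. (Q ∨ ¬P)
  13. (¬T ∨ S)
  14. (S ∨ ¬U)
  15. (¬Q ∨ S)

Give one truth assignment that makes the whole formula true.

P=T, Q=T, R=T, S=T, T=T, U=F, V=T

Branch on P: take P = True.
  then Q is forced to True.
  then S is forced to True.
  then R is forced to True.
  then U is forced to False.
Set T = True and propagate.
  then V is forced to True.
Every clause has at least one true literal under this assignment.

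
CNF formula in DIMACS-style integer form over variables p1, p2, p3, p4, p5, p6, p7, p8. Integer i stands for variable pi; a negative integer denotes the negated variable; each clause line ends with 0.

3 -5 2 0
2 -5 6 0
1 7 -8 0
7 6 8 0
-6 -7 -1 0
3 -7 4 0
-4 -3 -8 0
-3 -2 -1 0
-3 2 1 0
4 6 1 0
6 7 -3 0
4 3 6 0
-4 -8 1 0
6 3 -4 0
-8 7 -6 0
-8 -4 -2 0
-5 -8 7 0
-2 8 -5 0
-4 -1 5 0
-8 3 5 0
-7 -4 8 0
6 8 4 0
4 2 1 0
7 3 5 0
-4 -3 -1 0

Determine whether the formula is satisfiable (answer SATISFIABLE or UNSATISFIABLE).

SATISFIABLE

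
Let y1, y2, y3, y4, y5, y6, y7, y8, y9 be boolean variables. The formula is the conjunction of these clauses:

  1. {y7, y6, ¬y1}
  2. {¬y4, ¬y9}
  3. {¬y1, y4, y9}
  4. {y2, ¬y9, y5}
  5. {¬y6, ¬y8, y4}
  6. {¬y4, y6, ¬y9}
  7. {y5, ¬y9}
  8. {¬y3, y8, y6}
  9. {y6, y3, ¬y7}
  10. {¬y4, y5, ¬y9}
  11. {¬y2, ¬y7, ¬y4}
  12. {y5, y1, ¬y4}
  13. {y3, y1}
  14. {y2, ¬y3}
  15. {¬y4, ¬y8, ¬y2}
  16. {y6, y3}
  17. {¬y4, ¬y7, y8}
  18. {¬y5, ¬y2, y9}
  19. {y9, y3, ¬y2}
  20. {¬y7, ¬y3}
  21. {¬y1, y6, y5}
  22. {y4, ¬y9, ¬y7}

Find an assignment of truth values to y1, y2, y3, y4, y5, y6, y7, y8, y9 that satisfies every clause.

Set y1 = True and propagate.
Set y2 = False and propagate.
  then y3 is forced to False.
  then y6 is forced to True.
Branch on y4: take y4 = True.
  then y9 is forced to False.
The remaining clauses are satisfied by y5 = False, y7 = True, y8 = True.
Every clause has at least one true literal under this assignment.

y1=1, y2=0, y3=0, y4=1, y5=0, y6=1, y7=1, y8=1, y9=0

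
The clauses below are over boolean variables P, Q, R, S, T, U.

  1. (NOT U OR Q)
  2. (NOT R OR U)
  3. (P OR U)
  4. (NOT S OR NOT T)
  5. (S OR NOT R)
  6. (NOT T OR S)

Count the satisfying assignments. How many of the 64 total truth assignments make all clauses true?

Case analysis on S and U:
  S=1, U=1: remaining (P,Q,R,T) ∈ {(0,1,0,0); (0,1,1,0); (1,1,0,0); (1,1,1,0)} — 4.
  S=1, U=0: remaining (P,Q,R,T) ∈ {(1,0,0,0); (1,1,0,0)} — 2.
  S=0, U=1: remaining (P,Q,R,T) ∈ {(0,1,0,0); (1,1,0,0)} — 2.
  S=0, U=0: remaining (P,Q,R,T) ∈ {(1,0,0,0); (1,1,0,0)} — 2.
Total: 4 + 2 + 2 + 2 = 10.

10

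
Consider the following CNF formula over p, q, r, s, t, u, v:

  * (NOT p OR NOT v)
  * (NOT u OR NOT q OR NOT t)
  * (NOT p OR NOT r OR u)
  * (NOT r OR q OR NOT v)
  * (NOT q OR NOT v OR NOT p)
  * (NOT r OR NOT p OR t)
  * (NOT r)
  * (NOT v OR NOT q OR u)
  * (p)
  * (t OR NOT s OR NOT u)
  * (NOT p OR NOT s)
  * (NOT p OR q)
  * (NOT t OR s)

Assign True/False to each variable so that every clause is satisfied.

p=T, q=T, r=F, s=F, t=F, u=T, v=F

Check each clause:
  1. (NOT v OR NOT p) — NOT v is true.
  2. (NOT t OR NOT u OR NOT q) — NOT t is true.
  3. (u OR NOT p OR NOT r) — NOT r is true.
  4. (NOT r OR NOT v OR q) — NOT v is true.
  5. (NOT q OR NOT v OR NOT p) — NOT v is true.
  6. (NOT p OR NOT r OR t) — NOT r is true.
  7. (NOT r) — NOT r is true.
  8. (u OR NOT q OR NOT v) — NOT v is true.
  9. (p) — p is true.
  10. (NOT u OR NOT s OR t) — NOT s is true.
  11. (NOT p OR NOT s) — NOT s is true.
  12. (NOT p OR q) — q is true.
  13. (s OR NOT t) — NOT t is true.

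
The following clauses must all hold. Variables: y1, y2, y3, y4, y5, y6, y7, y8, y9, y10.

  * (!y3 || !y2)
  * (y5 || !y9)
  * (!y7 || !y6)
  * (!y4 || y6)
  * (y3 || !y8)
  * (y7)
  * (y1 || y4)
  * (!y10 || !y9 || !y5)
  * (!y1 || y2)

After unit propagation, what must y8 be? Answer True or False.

(y7) is a unit clause: y7 = True.
From (!y7 || !y6) and y7 = True: y6 = False.
(y6 || !y4): since y6 = False, the clause reduces to (!y4). y4 = False.
From (y4 || y1) and y4 = False: y1 = True.
(y2 || !y1) with y1 = True leaves only y2, so y2 = True.
(!y3 || !y2) with y2 = True leaves only !y3, so y3 = False.
(y3 || !y8) with y3 = False leaves only !y8, so y8 = False.

False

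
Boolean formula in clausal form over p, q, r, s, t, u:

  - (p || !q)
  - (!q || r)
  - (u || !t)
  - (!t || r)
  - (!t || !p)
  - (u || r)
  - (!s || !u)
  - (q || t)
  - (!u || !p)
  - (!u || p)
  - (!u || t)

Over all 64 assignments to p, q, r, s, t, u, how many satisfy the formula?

2

Satisfying assignments:
  p=1 q=1 r=1 s=0 t=0 u=0
  p=1 q=1 r=1 s=1 t=0 u=0
Count: 2.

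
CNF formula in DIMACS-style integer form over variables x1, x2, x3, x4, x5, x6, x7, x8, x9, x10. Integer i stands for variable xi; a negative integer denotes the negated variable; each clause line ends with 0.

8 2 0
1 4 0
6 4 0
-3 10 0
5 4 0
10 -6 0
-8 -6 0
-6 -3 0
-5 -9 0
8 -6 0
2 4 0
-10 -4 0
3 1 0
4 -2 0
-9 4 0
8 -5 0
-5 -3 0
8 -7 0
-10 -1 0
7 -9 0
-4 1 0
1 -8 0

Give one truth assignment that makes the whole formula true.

Pure literal: x9 appears only negated; assign x9 = False.
Try x1 = True.
  then x10 is forced to False.
  then x3 is forced to False.
  then x6 is forced to False.
  then x4 is forced to True.
Branch on x2: take x2 = True.
Set x5 = False and propagate.
For the remaining variables, x7 = False, x8 = True works.
Every clause has at least one true literal under this assignment.

x1 = True  x2 = True  x3 = False  x4 = True  x5 = False  x6 = False  x7 = False  x8 = True  x9 = False  x10 = False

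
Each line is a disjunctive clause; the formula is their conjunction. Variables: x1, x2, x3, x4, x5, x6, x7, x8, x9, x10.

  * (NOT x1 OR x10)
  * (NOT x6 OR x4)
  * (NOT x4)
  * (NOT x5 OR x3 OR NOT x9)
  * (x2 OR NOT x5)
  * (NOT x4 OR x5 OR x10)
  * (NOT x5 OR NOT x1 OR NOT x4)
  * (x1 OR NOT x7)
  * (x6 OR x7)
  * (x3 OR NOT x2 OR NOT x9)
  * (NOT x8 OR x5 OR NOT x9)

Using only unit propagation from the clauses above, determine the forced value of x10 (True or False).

True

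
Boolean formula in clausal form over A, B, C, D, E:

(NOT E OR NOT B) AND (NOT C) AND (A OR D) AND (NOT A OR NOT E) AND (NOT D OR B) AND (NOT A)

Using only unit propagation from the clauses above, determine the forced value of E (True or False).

False

Unit clause (NOT C) sets C = False.
(NOT A) stands alone — A = False.
From (D OR A) and A = False: D = True.
In (NOT D OR B), NOT D is now false; B must hold, so B = True.
In (NOT B OR NOT E), NOT B is now false; NOT E must hold, so E = False.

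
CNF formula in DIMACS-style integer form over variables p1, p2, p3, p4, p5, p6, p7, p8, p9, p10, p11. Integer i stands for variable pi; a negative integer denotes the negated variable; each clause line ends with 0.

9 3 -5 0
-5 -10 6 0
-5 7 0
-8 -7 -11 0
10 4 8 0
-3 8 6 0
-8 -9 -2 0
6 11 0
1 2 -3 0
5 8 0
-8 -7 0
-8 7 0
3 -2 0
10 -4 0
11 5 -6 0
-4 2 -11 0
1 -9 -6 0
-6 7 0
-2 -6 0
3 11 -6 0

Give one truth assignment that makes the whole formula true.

p1 = T, p2 = F, p3 = T, p4 = T, p5 = T, p6 = T, p7 = T, p8 = F, p9 = F, p10 = T, p11 = F

p1 occurs only positively in the remaining clauses — set p1 = True.
Try p2 = False.
For the remaining variables, p3 = True, p4 = True, p5 = True, p6 = True, p7 = True, p8 = False, p9 = False, p10 = True, p11 = False works.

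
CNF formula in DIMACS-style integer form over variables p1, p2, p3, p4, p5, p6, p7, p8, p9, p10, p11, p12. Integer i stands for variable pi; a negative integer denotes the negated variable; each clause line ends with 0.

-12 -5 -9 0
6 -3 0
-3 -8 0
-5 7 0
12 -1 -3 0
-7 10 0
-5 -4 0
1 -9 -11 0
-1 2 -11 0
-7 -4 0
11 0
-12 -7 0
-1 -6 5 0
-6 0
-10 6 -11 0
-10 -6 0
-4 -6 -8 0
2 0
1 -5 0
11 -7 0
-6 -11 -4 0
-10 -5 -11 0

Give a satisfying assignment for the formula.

p1 = 1  p2 = 1  p3 = 0  p4 = 0  p5 = 0  p6 = 0  p7 = 0  p8 = 1  p9 = 1  p10 = 0  p11 = 1  p12 = 1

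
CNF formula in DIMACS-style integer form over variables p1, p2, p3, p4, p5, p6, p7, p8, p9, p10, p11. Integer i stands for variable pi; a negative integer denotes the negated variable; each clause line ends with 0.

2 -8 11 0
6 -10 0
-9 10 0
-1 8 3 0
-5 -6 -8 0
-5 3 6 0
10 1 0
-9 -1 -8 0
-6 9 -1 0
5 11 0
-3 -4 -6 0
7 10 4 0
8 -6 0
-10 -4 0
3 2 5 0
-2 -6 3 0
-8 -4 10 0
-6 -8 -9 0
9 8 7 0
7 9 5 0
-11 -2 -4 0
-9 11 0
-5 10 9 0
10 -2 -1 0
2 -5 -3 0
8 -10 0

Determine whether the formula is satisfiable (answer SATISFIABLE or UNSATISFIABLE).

Pure literal: p7 appears only positively; assign p7 = True.
Branch on p1: take p1 = False.
  then p10 is forced to True.
  then p6 is forced to True.
  then p8 is forced to True.
  then p5 is forced to False.
  then p11 is forced to True.
  then p4 is forced to False.
  then p9 is forced to False.
Try p2 = False.
  then p3 is forced to True.
Every clause has at least one true literal under this assignment.
So p1=F  p2=F  p3=T  p4=F  p5=F  p6=T  p7=T  p8=T  p9=F  p10=T  p11=T is a satisfying assignment.

SATISFIABLE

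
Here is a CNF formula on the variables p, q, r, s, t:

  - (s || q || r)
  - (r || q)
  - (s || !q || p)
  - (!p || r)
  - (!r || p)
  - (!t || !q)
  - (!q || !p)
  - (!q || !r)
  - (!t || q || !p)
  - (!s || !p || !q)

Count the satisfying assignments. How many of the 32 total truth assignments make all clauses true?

3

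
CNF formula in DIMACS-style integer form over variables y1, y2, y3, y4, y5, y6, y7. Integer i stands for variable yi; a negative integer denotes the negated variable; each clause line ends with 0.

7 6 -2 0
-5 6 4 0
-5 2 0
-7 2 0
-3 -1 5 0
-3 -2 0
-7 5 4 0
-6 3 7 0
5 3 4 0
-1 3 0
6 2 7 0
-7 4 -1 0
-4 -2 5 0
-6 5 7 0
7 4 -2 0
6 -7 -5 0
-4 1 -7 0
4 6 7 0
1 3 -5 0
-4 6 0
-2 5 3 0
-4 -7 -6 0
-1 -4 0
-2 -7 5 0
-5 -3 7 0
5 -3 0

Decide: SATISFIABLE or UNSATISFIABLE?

y7 = True:
  propagation gives y2=True, y3=False, y1=False, y4=False; an empty clause results — contradiction.
y7 = False:
  y5 = True:
    propagation gives y2=True, y6=True, y3=False; an empty clause results — contradiction.
  y5 = False:
    propagation gives y6=False, y2=False; an empty clause results — contradiction.
Every branch closes, so no satisfying assignment exists.

UNSATISFIABLE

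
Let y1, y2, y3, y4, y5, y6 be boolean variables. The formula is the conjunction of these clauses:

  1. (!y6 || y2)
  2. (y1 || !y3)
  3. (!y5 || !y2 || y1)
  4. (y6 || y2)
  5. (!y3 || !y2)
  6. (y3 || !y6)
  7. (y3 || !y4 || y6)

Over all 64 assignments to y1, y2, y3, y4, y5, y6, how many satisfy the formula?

Satisfying assignments:
  y1=F y2=T y3=F y4=F y5=F y6=F
  y1=T y2=T y3=F y4=F y5=F y6=F
  y1=T y2=T y3=F y4=F y5=T y6=F
Count: 3.

3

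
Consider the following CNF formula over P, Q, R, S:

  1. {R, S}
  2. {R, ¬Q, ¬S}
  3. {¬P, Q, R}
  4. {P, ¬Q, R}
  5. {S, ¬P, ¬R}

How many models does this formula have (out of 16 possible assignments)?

7

Case analysis on R and P:
  R=T, P=T: remaining (Q,S) ∈ {(F,T); (T,T)} — 2.
  R=T, P=F: remaining (Q,S) ∈ {(F,F); (F,T); (T,F); (T,T)} — 4.
  R=F, P=T: a clause becomes empty — 0.
  R=F, P=F: remaining (Q,S) ∈ {(F,T)} — 1.
Total: 2 + 4 + 0 + 1 = 7.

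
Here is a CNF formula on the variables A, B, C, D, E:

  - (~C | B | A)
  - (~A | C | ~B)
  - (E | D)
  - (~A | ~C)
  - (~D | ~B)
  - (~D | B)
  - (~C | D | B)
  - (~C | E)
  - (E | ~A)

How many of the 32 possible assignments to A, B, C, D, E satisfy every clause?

4

Satisfying assignments:
  A=F B=F C=F D=F E=T
  A=F B=T C=F D=F E=T
  A=F B=T C=T D=F E=T
  A=T B=F C=F D=F E=T
Count: 4.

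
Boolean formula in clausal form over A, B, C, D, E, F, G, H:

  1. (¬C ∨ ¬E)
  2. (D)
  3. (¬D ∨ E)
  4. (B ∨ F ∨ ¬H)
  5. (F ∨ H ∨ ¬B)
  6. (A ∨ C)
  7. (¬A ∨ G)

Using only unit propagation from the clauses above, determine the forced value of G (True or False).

True

Unit clause (D) sets D = True.
(¬D ∨ E) with D = True leaves only E, so E = True.
(¬C ∨ ¬E): since E = True, the clause reduces to (¬C). C = False.
(A ∨ C): since C = False, the clause reduces to (A). A = True.
In (¬A ∨ G), ¬A is now false; G must hold, so G = True.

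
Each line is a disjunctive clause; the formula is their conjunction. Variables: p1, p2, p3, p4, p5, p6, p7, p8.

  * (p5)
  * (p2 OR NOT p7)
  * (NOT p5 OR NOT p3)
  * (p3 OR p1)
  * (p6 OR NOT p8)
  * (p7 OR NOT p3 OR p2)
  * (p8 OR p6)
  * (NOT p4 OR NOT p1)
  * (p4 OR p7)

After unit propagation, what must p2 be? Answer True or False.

(p5) stands alone — p5 = True.
(NOT p3 OR NOT p5) with p5 = True leaves only NOT p3, so p3 = False.
(p1 OR p3): since p3 = False, the clause reduces to (p1). p1 = True.
From (NOT p4 OR NOT p1) and p1 = True: p4 = False.
(p4 OR p7) with p4 = False leaves only p7, so p7 = True.
In (NOT p7 OR p2), NOT p7 is now false; p2 must hold, so p2 = True.

True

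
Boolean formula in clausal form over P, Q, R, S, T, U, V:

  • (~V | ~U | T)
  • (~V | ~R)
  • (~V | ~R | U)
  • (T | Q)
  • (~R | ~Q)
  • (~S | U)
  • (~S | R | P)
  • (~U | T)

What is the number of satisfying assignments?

Split on R, then U.
  R=T, U=T: remaining (P,Q,S,T,V) ∈ {(F,F,F,T,F); (F,F,T,T,F); (T,F,F,T,F); (T,F,T,T,F)} — 4.
  R=T, U=F: remaining (P,Q,S,T,V) ∈ {(F,F,F,T,F); (T,F,F,T,F)} — 2.
  R=F, U=T: Q, V free; 3 ways for (P,S,T) × 2^2 = 12.
  R=F, U=F: P, V free; 3 ways for (Q,S,T) × 2^2 = 12.
Total: 4 + 2 + 12 + 12 = 30.

30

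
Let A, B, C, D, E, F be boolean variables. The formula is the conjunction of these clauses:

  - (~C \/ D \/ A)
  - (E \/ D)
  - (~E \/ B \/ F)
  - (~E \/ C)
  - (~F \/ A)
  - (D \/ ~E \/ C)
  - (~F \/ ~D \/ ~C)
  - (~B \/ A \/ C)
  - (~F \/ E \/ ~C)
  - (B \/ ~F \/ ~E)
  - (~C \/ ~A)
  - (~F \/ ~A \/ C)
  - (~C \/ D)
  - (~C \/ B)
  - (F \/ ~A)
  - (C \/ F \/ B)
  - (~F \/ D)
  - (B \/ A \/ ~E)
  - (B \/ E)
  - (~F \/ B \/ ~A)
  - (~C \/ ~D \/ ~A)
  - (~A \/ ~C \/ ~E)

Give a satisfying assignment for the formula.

A = F, B = T, C = T, D = T, E = T, F = F

Set A = False and propagate.
  then F is forced to False.
Branch on B: take B = True.
  then C is forced to True.
  then D is forced to True.
E is now unconstrained; take E = True.
Every clause has at least one true literal under this assignment.
Check each clause:
  1. (~C \/ D \/ A) — D is true.
  2. (D \/ E) — D is true.
  3. (~E \/ F \/ B) — B is true.
  4. (~E \/ C) — C is true.
  5. (A \/ ~F) — ~F is true.
  6. (C \/ D \/ ~E) — C is true.
  7. (~C \/ ~F \/ ~D) — ~F is true.
  8. (~B \/ C \/ A) — C is true.
  9. (E \/ ~F \/ ~C) — ~F is true.
  10. (B \/ ~F \/ ~E) — ~F is true.
  11. (~A \/ ~C) — ~A is true.
  12. (~F \/ ~A \/ C) — ~F is true.
  13. (~C \/ D) — D is true.
  14. (~C \/ B) — B is true.
  15. (~A \/ F) — ~A is true.
  16. (F \/ C \/ B) — B is true.
  17. (D \/ ~F) — ~F is true.
  18. (B \/ ~E \/ A) — B is true.
  19. (B \/ E) — B is true.
  20. (~A \/ B \/ ~F) — ~F is true.
  21. (~C \/ ~A \/ ~D) — ~A is true.
  22. (~A \/ ~E \/ ~C) — ~A is true.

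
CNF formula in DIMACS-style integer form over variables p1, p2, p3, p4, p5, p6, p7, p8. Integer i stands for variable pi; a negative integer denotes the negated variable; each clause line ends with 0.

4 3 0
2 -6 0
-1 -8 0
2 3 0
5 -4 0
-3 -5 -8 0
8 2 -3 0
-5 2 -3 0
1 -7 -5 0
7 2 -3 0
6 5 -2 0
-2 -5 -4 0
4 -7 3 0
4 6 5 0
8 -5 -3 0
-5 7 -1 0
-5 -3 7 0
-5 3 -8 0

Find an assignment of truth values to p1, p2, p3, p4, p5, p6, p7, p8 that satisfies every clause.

p1 = T, p2 = T, p3 = T, p4 = F, p5 = F, p6 = T, p7 = F, p8 = F

Check each clause:
  1. (p4 \/ p3) — p3 is true.
  2. (p2 \/ ~p6) — p2 is true.
  3. (~p8 \/ ~p1) — ~p8 is true.
  4. (p3 \/ p2) — p2 is true.
  5. (~p4 \/ p5) — ~p4 is true.
  6. (~p8 \/ ~p5 \/ ~p3) — ~p8 is true.
  7. (p8 \/ ~p3 \/ p2) — p2 is true.
  8. (~p3 \/ p2 \/ ~p5) — p2 is true.
  9. (~p7 \/ p1 \/ ~p5) — p1 is true.
  10. (p2 \/ p7 \/ ~p3) — p2 is true.
  11. (p6 \/ ~p2 \/ p5) — p6 is true.
  12. (~p2 \/ ~p4 \/ ~p5) — ~p5 is true.
  13. (~p7 \/ p4 \/ p3) — ~p7 is true.
  14. (p6 \/ p4 \/ p5) — p6 is true.
  15. (~p3 \/ ~p5 \/ p8) — ~p5 is true.
  16. (~p1 \/ ~p5 \/ p7) — ~p5 is true.
  17. (p7 \/ ~p3 \/ ~p5) — ~p5 is true.
  18. (~p8 \/ ~p5 \/ p3) — ~p8 is true.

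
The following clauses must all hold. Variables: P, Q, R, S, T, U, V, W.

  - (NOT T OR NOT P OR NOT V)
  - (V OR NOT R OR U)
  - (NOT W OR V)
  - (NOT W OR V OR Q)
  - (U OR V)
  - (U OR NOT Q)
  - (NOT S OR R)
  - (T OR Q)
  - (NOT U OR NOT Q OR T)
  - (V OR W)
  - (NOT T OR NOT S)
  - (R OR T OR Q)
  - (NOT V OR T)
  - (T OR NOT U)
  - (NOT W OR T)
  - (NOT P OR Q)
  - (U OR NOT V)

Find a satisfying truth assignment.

P=False  Q=True  R=False  S=False  T=True  U=True  V=True  W=True

Check each clause:
  1. (NOT V OR NOT T OR NOT P) — NOT P is true.
  2. (NOT R OR V OR U) — NOT R is true.
  3. (NOT W OR V) — V is true.
  4. (NOT W OR V OR Q) — Q is true.
  5. (U OR V) — U is true.
  6. (U OR NOT Q) — U is true.
  7. (R OR NOT S) — NOT S is true.
  8. (Q OR T) — Q is true.
  9. (T OR NOT U OR NOT Q) — T is true.
  10. (W OR V) — W is true.
  11. (NOT S OR NOT T) — NOT S is true.
  12. (Q OR T OR R) — Q is true.
  13. (T OR NOT V) — T is true.
  14. (T OR NOT U) — T is true.
  15. (NOT W OR T) — T is true.
  16. (Q OR NOT P) — Q is true.
  17. (U OR NOT V) — U is true.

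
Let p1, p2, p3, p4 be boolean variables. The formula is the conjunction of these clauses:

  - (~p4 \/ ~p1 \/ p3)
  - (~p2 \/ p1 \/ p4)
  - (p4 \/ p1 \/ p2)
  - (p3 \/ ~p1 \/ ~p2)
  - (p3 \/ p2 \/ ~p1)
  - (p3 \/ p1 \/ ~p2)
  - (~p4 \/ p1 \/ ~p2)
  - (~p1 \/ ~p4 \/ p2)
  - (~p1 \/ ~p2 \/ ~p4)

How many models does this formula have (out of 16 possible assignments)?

Satisfying assignments:
  p1=0 p2=0 p3=0 p4=1
  p1=0 p2=0 p3=1 p4=1
  p1=1 p2=0 p3=1 p4=0
  p1=1 p2=1 p3=1 p4=0
That's 4 in total.

4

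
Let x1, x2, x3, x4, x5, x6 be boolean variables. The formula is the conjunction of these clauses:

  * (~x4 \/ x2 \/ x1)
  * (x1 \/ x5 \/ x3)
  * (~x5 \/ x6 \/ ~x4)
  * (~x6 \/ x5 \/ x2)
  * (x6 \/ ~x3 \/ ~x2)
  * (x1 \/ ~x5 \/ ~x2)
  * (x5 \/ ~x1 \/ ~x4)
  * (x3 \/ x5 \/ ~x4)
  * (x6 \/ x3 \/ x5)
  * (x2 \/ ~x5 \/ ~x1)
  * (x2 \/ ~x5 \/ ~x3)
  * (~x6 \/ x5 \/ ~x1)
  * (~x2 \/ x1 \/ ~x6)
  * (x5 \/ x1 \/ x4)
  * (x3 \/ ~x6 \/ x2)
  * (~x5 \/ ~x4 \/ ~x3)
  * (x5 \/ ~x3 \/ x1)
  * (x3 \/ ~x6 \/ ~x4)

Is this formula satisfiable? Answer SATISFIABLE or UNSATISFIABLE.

Set x1 = False and propagate.
Try x2 = False.
  then x4 is forced to False.
  then x5 is forced to True.
  then x3 is forced to False.
  then x6 is forced to False.
Every clause has at least one true literal under this assignment.
So x1=False, x2=False, x3=False, x4=False, x5=True, x6=False is a satisfying assignment.

SATISFIABLE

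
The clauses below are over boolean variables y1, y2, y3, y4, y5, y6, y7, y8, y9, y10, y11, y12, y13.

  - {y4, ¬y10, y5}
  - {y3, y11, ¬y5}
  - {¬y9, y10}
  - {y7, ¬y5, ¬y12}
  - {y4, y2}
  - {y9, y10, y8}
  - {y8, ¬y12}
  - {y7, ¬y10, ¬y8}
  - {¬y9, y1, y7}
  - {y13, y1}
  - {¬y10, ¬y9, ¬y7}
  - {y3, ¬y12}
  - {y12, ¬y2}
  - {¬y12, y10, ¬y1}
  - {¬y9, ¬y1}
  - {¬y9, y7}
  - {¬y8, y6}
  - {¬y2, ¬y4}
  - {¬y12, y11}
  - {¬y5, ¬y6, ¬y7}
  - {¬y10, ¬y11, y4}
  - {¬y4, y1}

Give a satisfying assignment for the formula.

y1=True, y2=False, y3=False, y4=True, y5=False, y6=True, y7=True, y8=True, y9=False, y10=True, y11=False, y12=False, y13=False

Branch on y1: take y1 = True.
  then y9 is forced to False.
Branch on y2: take y2 = False.
  then y4 is forced to True.
The remaining clauses are satisfied by y3 = False, y5 = False, y6 = True, y7 = True, y8 = True, y10 = True, y11 = False, y12 = False, y13 = False.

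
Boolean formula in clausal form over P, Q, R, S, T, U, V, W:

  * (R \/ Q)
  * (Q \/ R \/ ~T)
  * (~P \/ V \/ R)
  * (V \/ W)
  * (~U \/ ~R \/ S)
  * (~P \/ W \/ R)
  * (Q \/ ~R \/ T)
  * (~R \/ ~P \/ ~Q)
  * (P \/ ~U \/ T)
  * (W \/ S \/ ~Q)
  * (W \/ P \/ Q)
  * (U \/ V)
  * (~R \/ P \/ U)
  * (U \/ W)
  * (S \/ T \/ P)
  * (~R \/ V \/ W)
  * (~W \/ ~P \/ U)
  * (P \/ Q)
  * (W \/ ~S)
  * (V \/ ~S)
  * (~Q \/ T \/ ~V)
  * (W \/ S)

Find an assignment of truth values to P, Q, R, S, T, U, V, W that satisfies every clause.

Try P = False.
  then Q is forced to True.
The remaining clauses are satisfied by R = False, S = False, T = True, U = True, V = False, W = True.
Every clause has at least one true literal under this assignment.

P = F  Q = T  R = F  S = F  T = T  U = T  V = F  W = T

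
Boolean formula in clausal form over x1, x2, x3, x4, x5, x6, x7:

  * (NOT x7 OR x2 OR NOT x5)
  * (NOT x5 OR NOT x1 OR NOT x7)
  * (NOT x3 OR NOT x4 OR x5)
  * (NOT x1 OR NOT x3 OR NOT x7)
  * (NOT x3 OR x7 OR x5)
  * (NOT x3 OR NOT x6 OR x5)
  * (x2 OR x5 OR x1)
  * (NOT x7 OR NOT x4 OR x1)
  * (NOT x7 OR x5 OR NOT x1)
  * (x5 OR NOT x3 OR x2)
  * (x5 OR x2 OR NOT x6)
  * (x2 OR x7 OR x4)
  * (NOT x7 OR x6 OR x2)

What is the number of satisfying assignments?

40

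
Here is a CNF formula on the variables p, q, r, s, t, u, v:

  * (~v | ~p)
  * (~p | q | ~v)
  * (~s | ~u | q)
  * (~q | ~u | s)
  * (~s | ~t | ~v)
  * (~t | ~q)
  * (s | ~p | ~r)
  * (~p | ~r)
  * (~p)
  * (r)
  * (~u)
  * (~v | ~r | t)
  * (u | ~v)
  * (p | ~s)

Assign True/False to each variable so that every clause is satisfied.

p=False  q=False  r=True  s=False  t=False  u=False  v=False

Unit propagation: (~p) forces p = False.
Unit propagation: (r) forces r = True.
Unit propagation: (~u) forces u = False.
Unit propagation: (~v) forces v = False.
The clause (~s) is unit: s must be False.
q occurs only negated in the remaining clauses — set q = False.
Pure literal: t appears only negated; assign t = False.
Every clause has at least one true literal under this assignment.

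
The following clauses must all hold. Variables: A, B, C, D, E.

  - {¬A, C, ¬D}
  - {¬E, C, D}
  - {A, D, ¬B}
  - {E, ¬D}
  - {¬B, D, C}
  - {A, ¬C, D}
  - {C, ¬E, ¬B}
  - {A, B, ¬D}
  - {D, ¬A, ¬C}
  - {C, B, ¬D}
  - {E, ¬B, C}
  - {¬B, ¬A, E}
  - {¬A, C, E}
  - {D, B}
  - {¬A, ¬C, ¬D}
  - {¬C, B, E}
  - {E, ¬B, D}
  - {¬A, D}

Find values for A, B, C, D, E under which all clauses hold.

Set A = False and propagate.
Set B = True and propagate.
  then D is forced to True.
  then E is forced to True.
  then C is forced to True.
Every clause has at least one true literal under this assignment.
Check each clause:
  1. {¬D, C, ¬A} — C is true.
  2. {C, ¬E, D} — C is true.
  3. {¬B, A, D} — D is true.
  4. {E, ¬D} — E is true.
  5. {C, ¬B, D} — C is true.
  6. {A, ¬C, D} — D is true.
  7. {¬E, ¬B, C} — C is true.
  8. {¬D, A, B} — B is true.
  9. {¬A, D, ¬C} — D is true.
  10. {¬D, C, B} — B is true.
  11. {E, C, ¬B} — C is true.
  12. {¬B, ¬A, E} — E is true.
  13. {¬A, E, C} — C is true.
  14. {D, B} — B is true.
  15. {¬D, ¬C, ¬A} — ¬A is true.
  16. {B, ¬C, E} — B is true.
  17. {¬B, D, E} — D is true.
  18. {¬A, D} — D is true.

A=0  B=1  C=1  D=1  E=1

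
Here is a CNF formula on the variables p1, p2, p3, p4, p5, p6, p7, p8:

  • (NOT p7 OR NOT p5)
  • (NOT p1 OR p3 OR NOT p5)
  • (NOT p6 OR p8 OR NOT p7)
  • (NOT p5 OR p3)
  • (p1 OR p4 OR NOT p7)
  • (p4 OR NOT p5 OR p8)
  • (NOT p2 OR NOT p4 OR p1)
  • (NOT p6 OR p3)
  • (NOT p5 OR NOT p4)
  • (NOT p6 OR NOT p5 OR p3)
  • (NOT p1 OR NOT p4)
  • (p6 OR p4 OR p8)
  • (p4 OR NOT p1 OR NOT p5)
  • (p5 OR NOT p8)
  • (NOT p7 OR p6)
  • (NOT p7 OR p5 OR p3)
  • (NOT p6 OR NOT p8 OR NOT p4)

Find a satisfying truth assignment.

p1=F, p2=F, p3=T, p4=F, p5=T, p6=F, p7=F, p8=T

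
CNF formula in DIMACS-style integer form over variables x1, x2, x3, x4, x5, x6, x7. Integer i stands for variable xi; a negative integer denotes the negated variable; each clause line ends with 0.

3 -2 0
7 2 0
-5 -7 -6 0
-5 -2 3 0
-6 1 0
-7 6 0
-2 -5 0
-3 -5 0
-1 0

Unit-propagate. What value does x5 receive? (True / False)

(!x1) stands alone — x1 = False.
(x1 || !x6) with x1 = False leaves only !x6, so x6 = False.
In (!x7 || x6), x6 is now false; !x7 must hold, so x7 = False.
(x2 || x7): since x7 = False, the clause reduces to (x2). x2 = True.
(!x2 || x3): since x2 = True, the clause reduces to (x3). x3 = True.
(!x5 || !x2) with x2 = True leaves only !x5, so x5 = False.

False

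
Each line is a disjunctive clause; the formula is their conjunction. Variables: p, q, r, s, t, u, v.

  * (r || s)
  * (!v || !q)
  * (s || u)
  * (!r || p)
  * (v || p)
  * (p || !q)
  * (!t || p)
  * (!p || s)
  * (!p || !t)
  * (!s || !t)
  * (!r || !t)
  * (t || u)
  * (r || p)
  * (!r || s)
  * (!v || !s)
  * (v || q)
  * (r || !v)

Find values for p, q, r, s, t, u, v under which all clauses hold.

p=T, q=T, r=F, s=T, t=F, u=T, v=F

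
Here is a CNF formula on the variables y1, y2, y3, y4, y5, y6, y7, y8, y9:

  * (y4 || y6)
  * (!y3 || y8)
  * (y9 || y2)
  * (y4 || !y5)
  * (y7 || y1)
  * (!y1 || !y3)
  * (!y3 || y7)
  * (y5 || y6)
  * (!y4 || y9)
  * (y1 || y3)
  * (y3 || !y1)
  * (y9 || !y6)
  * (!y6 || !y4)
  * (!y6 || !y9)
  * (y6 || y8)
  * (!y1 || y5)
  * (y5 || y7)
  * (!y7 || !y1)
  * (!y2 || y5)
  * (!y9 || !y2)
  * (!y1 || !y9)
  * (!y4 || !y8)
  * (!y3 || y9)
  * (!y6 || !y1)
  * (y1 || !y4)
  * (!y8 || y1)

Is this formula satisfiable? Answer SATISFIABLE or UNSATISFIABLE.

y1 = True:
  propagation gives y3=False; an empty clause results — contradiction.
y1 = False:
  propagation gives y7=True, y3=True, y8=True; an empty clause results — contradiction.
Every branch closes, so no satisfying assignment exists.

UNSATISFIABLE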